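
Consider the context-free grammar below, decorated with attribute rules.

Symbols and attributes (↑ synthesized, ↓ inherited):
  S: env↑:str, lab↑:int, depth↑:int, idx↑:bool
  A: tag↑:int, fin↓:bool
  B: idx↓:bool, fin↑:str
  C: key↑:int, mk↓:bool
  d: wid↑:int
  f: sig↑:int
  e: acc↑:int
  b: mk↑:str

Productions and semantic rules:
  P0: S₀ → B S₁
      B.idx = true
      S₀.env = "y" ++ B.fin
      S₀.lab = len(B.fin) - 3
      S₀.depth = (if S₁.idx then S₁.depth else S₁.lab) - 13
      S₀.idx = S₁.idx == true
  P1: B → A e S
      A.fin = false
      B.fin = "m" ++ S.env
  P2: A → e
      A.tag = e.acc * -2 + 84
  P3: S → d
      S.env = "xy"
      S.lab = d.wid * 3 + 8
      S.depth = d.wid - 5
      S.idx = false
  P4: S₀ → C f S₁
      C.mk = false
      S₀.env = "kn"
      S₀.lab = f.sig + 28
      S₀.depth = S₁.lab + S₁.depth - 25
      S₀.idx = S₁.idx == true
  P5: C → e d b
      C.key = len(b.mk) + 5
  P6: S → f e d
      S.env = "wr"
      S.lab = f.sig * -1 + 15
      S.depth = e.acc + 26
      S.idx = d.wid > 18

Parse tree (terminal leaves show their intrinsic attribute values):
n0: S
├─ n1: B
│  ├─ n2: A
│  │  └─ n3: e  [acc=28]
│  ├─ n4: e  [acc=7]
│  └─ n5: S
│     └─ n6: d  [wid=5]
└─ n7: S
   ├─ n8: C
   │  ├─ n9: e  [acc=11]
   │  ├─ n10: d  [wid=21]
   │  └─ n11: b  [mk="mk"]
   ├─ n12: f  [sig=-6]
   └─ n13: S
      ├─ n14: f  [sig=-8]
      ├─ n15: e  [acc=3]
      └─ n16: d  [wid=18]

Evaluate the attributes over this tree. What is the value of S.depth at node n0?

1. n1.idx = true  [true]
2. n2.fin = false  [false]
3. n3.acc = 28  [terminal]
4. n2.tag = 28  [e.acc * -2 + 84]
5. n4.acc = 7  [terminal]
6. n6.wid = 5  [terminal]
7. n5.env = "xy"  ["xy"]
8. n5.lab = 23  [d.wid * 3 + 8]
9. n5.depth = 0  [d.wid - 5]
10. n5.idx = false  [false]
11. n1.fin = "mxy"  ["m" ++ S.env]
12. n8.mk = false  [false]
13. n9.acc = 11  [terminal]
14. n10.wid = 21  [terminal]
15. n11.mk = "mk"  [terminal]
16. n8.key = 7  [len(b.mk) + 5]
17. n12.sig = -6  [terminal]
18. n14.sig = -8  [terminal]
19. n15.acc = 3  [terminal]
20. n16.wid = 18  [terminal]
21. n13.env = "wr"  ["wr"]
22. n13.lab = 23  [f.sig * -1 + 15]
23. n13.depth = 29  [e.acc + 26]
24. n13.idx = false  [d.wid > 18]
25. n7.env = "kn"  ["kn"]
26. n7.lab = 22  [f.sig + 28]
27. n7.depth = 27  [S₁.lab + S₁.depth - 25]
28. n7.idx = false  [S₁.idx == true]
29. n0.env = "ymxy"  ["y" ++ B.fin]
30. n0.lab = 0  [len(B.fin) - 3]
31. n0.depth = 9  [(if S₁.idx then S₁.depth else S₁.lab) - 13]
32. n0.idx = false  [S₁.idx == true]

9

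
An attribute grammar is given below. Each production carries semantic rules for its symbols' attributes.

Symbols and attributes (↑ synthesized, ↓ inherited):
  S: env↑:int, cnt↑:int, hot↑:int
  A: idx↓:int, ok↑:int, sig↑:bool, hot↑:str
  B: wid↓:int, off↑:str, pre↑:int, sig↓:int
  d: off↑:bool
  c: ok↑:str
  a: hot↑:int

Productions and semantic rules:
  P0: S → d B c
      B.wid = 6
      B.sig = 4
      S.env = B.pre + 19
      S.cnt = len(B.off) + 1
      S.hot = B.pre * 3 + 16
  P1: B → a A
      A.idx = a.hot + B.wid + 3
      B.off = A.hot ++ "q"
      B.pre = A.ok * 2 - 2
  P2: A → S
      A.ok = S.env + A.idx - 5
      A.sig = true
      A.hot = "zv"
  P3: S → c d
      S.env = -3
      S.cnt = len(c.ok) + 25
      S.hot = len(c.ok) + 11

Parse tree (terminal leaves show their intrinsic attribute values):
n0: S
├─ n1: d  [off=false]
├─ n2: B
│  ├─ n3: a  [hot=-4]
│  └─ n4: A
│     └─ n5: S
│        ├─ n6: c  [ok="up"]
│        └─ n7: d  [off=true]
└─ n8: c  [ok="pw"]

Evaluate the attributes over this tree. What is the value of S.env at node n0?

1. n1.off = false  [terminal]
2. n2.wid = 6  [6]
3. n2.sig = 4  [4]
4. n3.hot = -4  [terminal]
5. n4.idx = 5  [a.hot + B.wid + 3]
6. n6.ok = "up"  [terminal]
7. n7.off = true  [terminal]
8. n5.env = -3  [-3]
9. n5.cnt = 27  [len(c.ok) + 25]
10. n5.hot = 13  [len(c.ok) + 11]
11. n4.ok = -3  [S.env + A.idx - 5]
12. n4.sig = true  [true]
13. n4.hot = "zv"  ["zv"]
14. n2.off = "zvq"  [A.hot ++ "q"]
15. n2.pre = -8  [A.ok * 2 - 2]
16. n8.ok = "pw"  [terminal]
17. n0.env = 11  [B.pre + 19]
18. n0.cnt = 4  [len(B.off) + 1]
19. n0.hot = -8  [B.pre * 3 + 16]

11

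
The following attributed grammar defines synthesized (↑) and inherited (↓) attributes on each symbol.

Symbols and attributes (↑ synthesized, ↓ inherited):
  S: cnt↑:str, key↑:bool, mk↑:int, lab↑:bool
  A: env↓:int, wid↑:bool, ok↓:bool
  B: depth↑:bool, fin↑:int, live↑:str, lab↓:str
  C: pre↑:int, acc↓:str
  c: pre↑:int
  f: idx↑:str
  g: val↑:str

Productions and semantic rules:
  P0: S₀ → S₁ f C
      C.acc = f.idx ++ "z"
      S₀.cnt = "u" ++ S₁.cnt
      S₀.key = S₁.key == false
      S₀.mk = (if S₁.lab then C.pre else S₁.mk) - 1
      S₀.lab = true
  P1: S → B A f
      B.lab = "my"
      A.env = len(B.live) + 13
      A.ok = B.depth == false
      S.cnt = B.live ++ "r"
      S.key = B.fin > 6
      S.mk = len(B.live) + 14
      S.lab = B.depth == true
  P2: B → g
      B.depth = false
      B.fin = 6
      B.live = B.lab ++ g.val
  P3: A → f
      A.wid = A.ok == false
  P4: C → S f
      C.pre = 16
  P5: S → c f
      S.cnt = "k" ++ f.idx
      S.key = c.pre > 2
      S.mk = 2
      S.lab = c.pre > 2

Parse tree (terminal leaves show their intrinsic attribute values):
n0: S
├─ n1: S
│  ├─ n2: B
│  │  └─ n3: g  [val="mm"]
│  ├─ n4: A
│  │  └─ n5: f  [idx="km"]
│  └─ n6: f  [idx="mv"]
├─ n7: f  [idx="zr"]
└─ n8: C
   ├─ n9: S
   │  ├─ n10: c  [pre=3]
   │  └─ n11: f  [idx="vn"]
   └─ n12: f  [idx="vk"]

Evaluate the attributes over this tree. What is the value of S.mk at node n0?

1. n2.lab = "my"  ["my"]
2. n3.val = "mm"  [terminal]
3. n2.depth = false  [false]
4. n2.fin = 6  [6]
5. n2.live = "mymm"  [B.lab ++ g.val]
6. n4.env = 17  [len(B.live) + 13]
7. n4.ok = true  [B.depth == false]
8. n5.idx = "km"  [terminal]
9. n4.wid = false  [A.ok == false]
10. n6.idx = "mv"  [terminal]
11. n1.cnt = "mymmr"  [B.live ++ "r"]
12. n1.key = false  [B.fin > 6]
13. n1.mk = 18  [len(B.live) + 14]
14. n1.lab = false  [B.depth == true]
15. n7.idx = "zr"  [terminal]
16. n8.acc = "zrz"  [f.idx ++ "z"]
17. n10.pre = 3  [terminal]
18. n11.idx = "vn"  [terminal]
19. n9.cnt = "kvn"  ["k" ++ f.idx]
20. n9.key = true  [c.pre > 2]
21. n9.mk = 2  [2]
22. n9.lab = true  [c.pre > 2]
23. n12.idx = "vk"  [terminal]
24. n8.pre = 16  [16]
25. n0.cnt = "umymmr"  ["u" ++ S₁.cnt]
26. n0.key = true  [S₁.key == false]
27. n0.mk = 17  [(if S₁.lab then C.pre else S₁.mk) - 1]
28. n0.lab = true  [true]

17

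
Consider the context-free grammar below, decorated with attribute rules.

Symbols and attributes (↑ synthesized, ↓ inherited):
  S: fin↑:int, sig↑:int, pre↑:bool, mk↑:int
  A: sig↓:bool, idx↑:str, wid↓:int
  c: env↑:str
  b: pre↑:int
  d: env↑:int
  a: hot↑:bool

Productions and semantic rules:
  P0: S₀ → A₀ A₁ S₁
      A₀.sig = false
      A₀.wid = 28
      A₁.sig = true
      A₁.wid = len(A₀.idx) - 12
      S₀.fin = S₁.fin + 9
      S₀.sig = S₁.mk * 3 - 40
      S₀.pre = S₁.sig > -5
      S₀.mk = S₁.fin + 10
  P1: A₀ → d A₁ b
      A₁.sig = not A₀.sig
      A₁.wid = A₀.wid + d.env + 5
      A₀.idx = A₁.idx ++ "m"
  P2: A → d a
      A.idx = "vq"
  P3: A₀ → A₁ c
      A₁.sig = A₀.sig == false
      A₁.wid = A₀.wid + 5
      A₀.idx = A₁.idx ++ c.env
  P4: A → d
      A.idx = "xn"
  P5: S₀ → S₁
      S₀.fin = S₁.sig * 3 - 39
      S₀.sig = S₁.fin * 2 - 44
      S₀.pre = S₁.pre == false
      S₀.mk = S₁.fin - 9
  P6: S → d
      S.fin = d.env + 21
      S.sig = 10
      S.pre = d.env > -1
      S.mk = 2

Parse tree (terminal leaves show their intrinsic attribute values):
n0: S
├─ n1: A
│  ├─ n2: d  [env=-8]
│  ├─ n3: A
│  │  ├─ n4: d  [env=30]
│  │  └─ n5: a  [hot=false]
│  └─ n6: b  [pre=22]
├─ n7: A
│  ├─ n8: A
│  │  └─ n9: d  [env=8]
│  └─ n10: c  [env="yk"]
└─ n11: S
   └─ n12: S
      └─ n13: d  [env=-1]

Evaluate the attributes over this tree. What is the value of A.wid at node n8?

-4

1. n1.sig = false  [false]
2. n1.wid = 28  [28]
3. n2.env = -8  [terminal]
4. n3.sig = true  [not A₀.sig]
5. n3.wid = 25  [A₀.wid + d.env + 5]
6. n4.env = 30  [terminal]
7. n5.hot = false  [terminal]
8. n3.idx = "vq"  ["vq"]
9. n6.pre = 22  [terminal]
10. n1.idx = "vqm"  [A₁.idx ++ "m"]
11. n7.sig = true  [true]
12. n7.wid = -9  [len(A₀.idx) - 12]
13. n8.sig = false  [A₀.sig == false]
14. n8.wid = -4  [A₀.wid + 5]
15. n9.env = 8  [terminal]
16. n8.idx = "xn"  ["xn"]
17. n10.env = "yk"  [terminal]
18. n7.idx = "xnyk"  [A₁.idx ++ c.env]
19. n13.env = -1  [terminal]
20. n12.fin = 20  [d.env + 21]
21. n12.sig = 10  [10]
22. n12.pre = false  [d.env > -1]
23. n12.mk = 2  [2]
24. n11.fin = -9  [S₁.sig * 3 - 39]
25. n11.sig = -4  [S₁.fin * 2 - 44]
26. n11.pre = true  [S₁.pre == false]
27. n11.mk = 11  [S₁.fin - 9]
28. n0.fin = 0  [S₁.fin + 9]
29. n0.sig = -7  [S₁.mk * 3 - 40]
30. n0.pre = true  [S₁.sig > -5]
31. n0.mk = 1  [S₁.fin + 10]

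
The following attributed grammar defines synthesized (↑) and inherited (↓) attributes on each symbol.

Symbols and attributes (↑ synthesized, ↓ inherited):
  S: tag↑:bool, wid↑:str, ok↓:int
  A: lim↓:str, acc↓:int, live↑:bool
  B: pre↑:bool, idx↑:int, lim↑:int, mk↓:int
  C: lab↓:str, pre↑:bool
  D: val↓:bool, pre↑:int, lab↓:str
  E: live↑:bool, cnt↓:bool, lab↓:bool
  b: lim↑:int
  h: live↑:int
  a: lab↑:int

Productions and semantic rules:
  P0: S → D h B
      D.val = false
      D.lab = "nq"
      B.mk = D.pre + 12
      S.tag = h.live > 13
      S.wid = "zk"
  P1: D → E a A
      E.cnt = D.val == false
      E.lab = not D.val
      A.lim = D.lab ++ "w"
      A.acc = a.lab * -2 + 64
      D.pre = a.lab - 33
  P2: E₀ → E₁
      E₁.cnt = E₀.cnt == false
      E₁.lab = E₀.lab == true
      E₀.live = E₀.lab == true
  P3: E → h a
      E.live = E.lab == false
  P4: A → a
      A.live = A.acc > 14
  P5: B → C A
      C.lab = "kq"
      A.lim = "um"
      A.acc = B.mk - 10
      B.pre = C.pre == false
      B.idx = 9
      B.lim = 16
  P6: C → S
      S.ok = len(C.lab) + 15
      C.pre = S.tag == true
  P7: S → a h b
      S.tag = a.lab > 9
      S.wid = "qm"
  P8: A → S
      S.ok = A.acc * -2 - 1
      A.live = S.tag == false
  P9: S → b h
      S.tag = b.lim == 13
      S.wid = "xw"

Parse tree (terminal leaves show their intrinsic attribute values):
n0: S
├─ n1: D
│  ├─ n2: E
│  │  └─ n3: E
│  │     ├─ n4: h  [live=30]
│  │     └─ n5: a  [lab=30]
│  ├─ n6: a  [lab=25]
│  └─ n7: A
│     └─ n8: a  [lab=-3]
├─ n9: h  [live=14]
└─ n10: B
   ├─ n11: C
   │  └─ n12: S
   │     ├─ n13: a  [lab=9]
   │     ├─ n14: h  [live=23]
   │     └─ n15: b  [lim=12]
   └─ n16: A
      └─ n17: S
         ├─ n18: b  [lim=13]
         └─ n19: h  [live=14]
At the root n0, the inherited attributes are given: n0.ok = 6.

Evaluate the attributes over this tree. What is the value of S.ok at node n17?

1. n0.ok = 6  [given at root]
2. n1.val = false  [false]
3. n1.lab = "nq"  ["nq"]
4. n2.cnt = true  [D.val == false]
5. n2.lab = true  [not D.val]
6. n3.cnt = false  [E₀.cnt == false]
7. n3.lab = true  [E₀.lab == true]
8. n4.live = 30  [terminal]
9. n5.lab = 30  [terminal]
10. n3.live = false  [E.lab == false]
11. n2.live = true  [E₀.lab == true]
12. n6.lab = 25  [terminal]
13. n7.lim = "nqw"  [D.lab ++ "w"]
14. n7.acc = 14  [a.lab * -2 + 64]
15. n8.lab = -3  [terminal]
16. n7.live = false  [A.acc > 14]
17. n1.pre = -8  [a.lab - 33]
18. n9.live = 14  [terminal]
19. n10.mk = 4  [D.pre + 12]
20. n11.lab = "kq"  ["kq"]
21. n12.ok = 17  [len(C.lab) + 15]
22. n13.lab = 9  [terminal]
23. n14.live = 23  [terminal]
24. n15.lim = 12  [terminal]
25. n12.tag = false  [a.lab > 9]
26. n12.wid = "qm"  ["qm"]
27. n11.pre = false  [S.tag == true]
28. n16.lim = "um"  ["um"]
29. n16.acc = -6  [B.mk - 10]
30. n17.ok = 11  [A.acc * -2 - 1]
31. n18.lim = 13  [terminal]
32. n19.live = 14  [terminal]
33. n17.tag = true  [b.lim == 13]
34. n17.wid = "xw"  ["xw"]
35. n16.live = false  [S.tag == false]
36. n10.pre = true  [C.pre == false]
37. n10.idx = 9  [9]
38. n10.lim = 16  [16]
39. n0.tag = true  [h.live > 13]
40. n0.wid = "zk"  ["zk"]

11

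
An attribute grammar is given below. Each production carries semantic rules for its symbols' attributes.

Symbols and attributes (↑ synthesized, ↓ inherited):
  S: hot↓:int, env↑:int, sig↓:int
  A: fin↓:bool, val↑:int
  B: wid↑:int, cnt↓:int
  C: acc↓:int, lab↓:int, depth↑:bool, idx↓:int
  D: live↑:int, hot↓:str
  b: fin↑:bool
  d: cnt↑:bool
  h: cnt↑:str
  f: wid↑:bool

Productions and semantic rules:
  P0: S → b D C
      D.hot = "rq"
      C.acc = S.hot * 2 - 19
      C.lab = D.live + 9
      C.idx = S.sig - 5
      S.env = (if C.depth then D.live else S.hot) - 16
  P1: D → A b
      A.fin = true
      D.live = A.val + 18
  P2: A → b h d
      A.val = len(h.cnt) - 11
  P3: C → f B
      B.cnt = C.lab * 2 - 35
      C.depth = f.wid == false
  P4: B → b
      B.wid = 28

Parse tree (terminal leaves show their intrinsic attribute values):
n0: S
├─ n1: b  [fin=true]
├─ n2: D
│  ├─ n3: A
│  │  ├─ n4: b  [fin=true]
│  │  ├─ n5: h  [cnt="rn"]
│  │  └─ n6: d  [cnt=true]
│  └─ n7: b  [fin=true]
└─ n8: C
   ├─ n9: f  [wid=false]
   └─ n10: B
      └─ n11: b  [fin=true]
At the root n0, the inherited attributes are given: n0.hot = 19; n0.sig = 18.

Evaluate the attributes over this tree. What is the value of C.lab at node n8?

18

1. n0.hot = 19  [given at root]
2. n0.sig = 18  [given at root]
3. n1.fin = true  [terminal]
4. n2.hot = "rq"  ["rq"]
5. n3.fin = true  [true]
6. n4.fin = true  [terminal]
7. n5.cnt = "rn"  [terminal]
8. n6.cnt = true  [terminal]
9. n3.val = -9  [len(h.cnt) - 11]
10. n7.fin = true  [terminal]
11. n2.live = 9  [A.val + 18]
12. n8.acc = 19  [S.hot * 2 - 19]
13. n8.lab = 18  [D.live + 9]
14. n8.idx = 13  [S.sig - 5]
15. n9.wid = false  [terminal]
16. n10.cnt = 1  [C.lab * 2 - 35]
17. n11.fin = true  [terminal]
18. n10.wid = 28  [28]
19. n8.depth = true  [f.wid == false]
20. n0.env = -7  [(if C.depth then D.live else S.hot) - 16]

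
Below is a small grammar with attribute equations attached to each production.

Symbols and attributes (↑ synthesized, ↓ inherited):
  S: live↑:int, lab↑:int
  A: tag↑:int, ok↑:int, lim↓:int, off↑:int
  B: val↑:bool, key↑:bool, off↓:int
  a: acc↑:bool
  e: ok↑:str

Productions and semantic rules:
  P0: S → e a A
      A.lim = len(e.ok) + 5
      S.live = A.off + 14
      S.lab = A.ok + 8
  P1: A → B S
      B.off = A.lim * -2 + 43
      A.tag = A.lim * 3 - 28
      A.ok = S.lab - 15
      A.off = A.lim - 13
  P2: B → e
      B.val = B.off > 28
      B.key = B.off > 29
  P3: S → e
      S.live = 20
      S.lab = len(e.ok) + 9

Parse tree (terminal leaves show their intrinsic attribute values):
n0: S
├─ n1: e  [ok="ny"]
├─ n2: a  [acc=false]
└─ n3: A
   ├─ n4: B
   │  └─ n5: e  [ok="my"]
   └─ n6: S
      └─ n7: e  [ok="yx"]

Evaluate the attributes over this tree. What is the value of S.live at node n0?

8

1. n1.ok = "ny"  [terminal]
2. n2.acc = false  [terminal]
3. n3.lim = 7  [len(e.ok) + 5]
4. n4.off = 29  [A.lim * -2 + 43]
5. n5.ok = "my"  [terminal]
6. n4.val = true  [B.off > 28]
7. n4.key = false  [B.off > 29]
8. n7.ok = "yx"  [terminal]
9. n6.live = 20  [20]
10. n6.lab = 11  [len(e.ok) + 9]
11. n3.tag = -7  [A.lim * 3 - 28]
12. n3.ok = -4  [S.lab - 15]
13. n3.off = -6  [A.lim - 13]
14. n0.live = 8  [A.off + 14]
15. n0.lab = 4  [A.ok + 8]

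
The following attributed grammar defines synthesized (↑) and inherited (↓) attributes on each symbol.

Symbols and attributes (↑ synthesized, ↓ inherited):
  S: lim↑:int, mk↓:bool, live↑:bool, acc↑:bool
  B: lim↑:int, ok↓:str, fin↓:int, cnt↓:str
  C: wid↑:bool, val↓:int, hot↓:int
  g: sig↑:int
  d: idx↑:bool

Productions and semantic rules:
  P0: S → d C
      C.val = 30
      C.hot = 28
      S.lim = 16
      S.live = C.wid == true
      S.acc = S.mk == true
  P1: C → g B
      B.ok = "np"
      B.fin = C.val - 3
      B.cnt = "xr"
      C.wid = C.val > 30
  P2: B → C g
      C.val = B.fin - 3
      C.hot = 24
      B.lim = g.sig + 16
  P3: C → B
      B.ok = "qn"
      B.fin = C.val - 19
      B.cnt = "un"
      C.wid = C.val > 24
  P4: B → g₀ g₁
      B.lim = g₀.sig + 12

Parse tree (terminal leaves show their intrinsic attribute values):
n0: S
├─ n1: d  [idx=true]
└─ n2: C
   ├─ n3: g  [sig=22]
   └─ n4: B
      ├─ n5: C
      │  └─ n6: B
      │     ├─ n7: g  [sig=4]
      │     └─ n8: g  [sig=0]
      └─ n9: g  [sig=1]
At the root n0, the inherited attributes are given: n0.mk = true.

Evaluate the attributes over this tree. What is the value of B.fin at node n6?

5

1. n0.mk = true  [given at root]
2. n1.idx = true  [terminal]
3. n2.val = 30  [30]
4. n2.hot = 28  [28]
5. n3.sig = 22  [terminal]
6. n4.ok = "np"  ["np"]
7. n4.fin = 27  [C.val - 3]
8. n4.cnt = "xr"  ["xr"]
9. n5.val = 24  [B.fin - 3]
10. n5.hot = 24  [24]
11. n6.ok = "qn"  ["qn"]
12. n6.fin = 5  [C.val - 19]
13. n6.cnt = "un"  ["un"]
14. n7.sig = 4  [terminal]
15. n8.sig = 0  [terminal]
16. n6.lim = 16  [g₀.sig + 12]
17. n5.wid = false  [C.val > 24]
18. n9.sig = 1  [terminal]
19. n4.lim = 17  [g.sig + 16]
20. n2.wid = false  [C.val > 30]
21. n0.lim = 16  [16]
22. n0.live = false  [C.wid == true]
23. n0.acc = true  [S.mk == true]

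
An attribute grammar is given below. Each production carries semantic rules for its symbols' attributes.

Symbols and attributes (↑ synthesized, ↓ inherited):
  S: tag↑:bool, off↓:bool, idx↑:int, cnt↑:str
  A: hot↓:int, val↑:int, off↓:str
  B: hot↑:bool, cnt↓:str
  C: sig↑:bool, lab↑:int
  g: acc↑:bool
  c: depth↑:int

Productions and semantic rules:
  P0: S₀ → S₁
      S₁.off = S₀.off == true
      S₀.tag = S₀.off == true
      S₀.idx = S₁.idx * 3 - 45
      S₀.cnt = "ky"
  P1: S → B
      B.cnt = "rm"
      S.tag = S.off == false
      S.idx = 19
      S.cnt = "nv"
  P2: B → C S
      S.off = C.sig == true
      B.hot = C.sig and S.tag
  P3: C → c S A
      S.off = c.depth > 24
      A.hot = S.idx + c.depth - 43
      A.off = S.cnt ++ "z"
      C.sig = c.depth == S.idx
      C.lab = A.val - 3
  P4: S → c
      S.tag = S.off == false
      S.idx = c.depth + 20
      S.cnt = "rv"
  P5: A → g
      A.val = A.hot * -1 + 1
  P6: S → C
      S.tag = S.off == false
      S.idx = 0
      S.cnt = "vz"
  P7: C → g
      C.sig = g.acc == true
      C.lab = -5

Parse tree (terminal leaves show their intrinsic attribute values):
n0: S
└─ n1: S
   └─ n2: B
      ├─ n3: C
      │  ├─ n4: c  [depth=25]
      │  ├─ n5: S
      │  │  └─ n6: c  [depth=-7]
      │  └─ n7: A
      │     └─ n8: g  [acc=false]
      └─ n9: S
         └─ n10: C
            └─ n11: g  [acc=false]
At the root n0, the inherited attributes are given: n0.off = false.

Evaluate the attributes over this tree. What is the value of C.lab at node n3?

1. n0.off = false  [given at root]
2. n1.off = false  [S₀.off == true]
3. n2.cnt = "rm"  ["rm"]
4. n4.depth = 25  [terminal]
5. n5.off = true  [c.depth > 24]
6. n6.depth = -7  [terminal]
7. n5.tag = false  [S.off == false]
8. n5.idx = 13  [c.depth + 20]
9. n5.cnt = "rv"  ["rv"]
10. n7.hot = -5  [S.idx + c.depth - 43]
11. n7.off = "rvz"  [S.cnt ++ "z"]
12. n8.acc = false  [terminal]
13. n7.val = 6  [A.hot * -1 + 1]
14. n3.sig = false  [c.depth == S.idx]
15. n3.lab = 3  [A.val - 3]
16. n9.off = false  [C.sig == true]
17. n11.acc = false  [terminal]
18. n10.sig = false  [g.acc == true]
19. n10.lab = -5  [-5]
20. n9.tag = true  [S.off == false]
21. n9.idx = 0  [0]
22. n9.cnt = "vz"  ["vz"]
23. n2.hot = false  [C.sig and S.tag]
24. n1.tag = true  [S.off == false]
25. n1.idx = 19  [19]
26. n1.cnt = "nv"  ["nv"]
27. n0.tag = false  [S₀.off == true]
28. n0.idx = 12  [S₁.idx * 3 - 45]
29. n0.cnt = "ky"  ["ky"]

3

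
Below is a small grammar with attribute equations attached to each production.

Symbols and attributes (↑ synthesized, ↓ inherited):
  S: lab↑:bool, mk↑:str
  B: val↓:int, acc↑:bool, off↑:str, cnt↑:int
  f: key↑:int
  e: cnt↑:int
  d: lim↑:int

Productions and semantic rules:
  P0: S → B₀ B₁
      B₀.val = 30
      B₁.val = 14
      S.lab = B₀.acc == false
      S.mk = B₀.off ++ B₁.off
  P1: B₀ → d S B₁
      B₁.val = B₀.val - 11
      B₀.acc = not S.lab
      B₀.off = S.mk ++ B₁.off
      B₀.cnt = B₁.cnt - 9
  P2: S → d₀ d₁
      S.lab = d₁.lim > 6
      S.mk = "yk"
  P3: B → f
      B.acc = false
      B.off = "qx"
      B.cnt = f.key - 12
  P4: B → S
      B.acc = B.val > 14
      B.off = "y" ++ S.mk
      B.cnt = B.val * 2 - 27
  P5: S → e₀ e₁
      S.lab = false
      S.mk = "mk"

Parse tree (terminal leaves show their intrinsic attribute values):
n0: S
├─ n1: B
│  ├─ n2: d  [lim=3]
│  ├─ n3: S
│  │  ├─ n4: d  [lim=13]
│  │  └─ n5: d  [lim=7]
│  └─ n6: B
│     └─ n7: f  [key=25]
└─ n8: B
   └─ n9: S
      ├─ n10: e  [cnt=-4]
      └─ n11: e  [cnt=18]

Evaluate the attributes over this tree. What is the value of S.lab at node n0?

1. n1.val = 30  [30]
2. n2.lim = 3  [terminal]
3. n4.lim = 13  [terminal]
4. n5.lim = 7  [terminal]
5. n3.lab = true  [d₁.lim > 6]
6. n3.mk = "yk"  ["yk"]
7. n6.val = 19  [B₀.val - 11]
8. n7.key = 25  [terminal]
9. n6.acc = false  [false]
10. n6.off = "qx"  ["qx"]
11. n6.cnt = 13  [f.key - 12]
12. n1.acc = false  [not S.lab]
13. n1.off = "ykqx"  [S.mk ++ B₁.off]
14. n1.cnt = 4  [B₁.cnt - 9]
15. n8.val = 14  [14]
16. n10.cnt = -4  [terminal]
17. n11.cnt = 18  [terminal]
18. n9.lab = false  [false]
19. n9.mk = "mk"  ["mk"]
20. n8.acc = false  [B.val > 14]
21. n8.off = "ymk"  ["y" ++ S.mk]
22. n8.cnt = 1  [B.val * 2 - 27]
23. n0.lab = true  [B₀.acc == false]
24. n0.mk = "ykqxymk"  [B₀.off ++ B₁.off]

true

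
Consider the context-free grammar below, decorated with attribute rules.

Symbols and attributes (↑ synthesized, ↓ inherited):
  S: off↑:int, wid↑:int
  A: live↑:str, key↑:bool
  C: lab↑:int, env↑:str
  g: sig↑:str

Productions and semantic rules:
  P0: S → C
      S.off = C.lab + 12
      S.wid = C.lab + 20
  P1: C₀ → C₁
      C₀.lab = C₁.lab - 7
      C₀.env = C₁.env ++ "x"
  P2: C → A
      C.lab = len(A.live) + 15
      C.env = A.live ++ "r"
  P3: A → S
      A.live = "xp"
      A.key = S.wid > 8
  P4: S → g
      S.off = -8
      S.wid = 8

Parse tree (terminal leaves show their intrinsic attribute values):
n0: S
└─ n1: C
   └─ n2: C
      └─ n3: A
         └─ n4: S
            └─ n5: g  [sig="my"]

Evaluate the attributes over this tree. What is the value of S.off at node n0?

22

1. n5.sig = "my"  [terminal]
2. n4.off = -8  [-8]
3. n4.wid = 8  [8]
4. n3.live = "xp"  ["xp"]
5. n3.key = false  [S.wid > 8]
6. n2.lab = 17  [len(A.live) + 15]
7. n2.env = "xpr"  [A.live ++ "r"]
8. n1.lab = 10  [C₁.lab - 7]
9. n1.env = "xprx"  [C₁.env ++ "x"]
10. n0.off = 22  [C.lab + 12]
11. n0.wid = 30  [C.lab + 20]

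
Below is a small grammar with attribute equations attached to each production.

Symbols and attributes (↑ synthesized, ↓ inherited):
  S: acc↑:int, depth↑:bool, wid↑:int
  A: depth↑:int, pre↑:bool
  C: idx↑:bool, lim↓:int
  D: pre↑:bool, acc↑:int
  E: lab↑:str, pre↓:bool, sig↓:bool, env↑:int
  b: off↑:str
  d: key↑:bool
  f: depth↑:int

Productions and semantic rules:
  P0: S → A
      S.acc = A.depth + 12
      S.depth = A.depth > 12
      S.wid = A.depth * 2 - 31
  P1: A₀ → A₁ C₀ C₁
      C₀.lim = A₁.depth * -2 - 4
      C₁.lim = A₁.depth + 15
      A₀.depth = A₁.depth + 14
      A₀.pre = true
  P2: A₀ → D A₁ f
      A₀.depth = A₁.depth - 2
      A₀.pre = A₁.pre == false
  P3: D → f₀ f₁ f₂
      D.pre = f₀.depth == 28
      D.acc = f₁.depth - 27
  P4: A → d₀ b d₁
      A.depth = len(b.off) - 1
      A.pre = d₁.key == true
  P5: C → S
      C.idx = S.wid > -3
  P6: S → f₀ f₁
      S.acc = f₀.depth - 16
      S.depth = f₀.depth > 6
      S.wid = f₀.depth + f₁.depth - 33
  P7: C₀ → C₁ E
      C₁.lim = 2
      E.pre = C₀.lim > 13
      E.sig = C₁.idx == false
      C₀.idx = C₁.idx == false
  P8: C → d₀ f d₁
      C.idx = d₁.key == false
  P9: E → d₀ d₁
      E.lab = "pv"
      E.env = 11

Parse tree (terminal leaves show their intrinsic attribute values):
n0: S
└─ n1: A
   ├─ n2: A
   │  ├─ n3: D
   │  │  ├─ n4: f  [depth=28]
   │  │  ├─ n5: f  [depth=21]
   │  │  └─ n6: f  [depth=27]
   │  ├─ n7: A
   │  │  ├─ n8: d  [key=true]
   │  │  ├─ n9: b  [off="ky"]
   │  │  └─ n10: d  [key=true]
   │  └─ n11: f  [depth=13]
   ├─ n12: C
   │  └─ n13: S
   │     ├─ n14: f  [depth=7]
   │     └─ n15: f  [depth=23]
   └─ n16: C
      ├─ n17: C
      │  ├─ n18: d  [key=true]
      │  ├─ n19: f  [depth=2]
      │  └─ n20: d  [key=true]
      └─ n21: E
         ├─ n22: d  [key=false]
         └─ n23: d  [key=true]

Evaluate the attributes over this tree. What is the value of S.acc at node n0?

25

1. n4.depth = 28  [terminal]
2. n5.depth = 21  [terminal]
3. n6.depth = 27  [terminal]
4. n3.pre = true  [f₀.depth == 28]
5. n3.acc = -6  [f₁.depth - 27]
6. n8.key = true  [terminal]
7. n9.off = "ky"  [terminal]
8. n10.key = true  [terminal]
9. n7.depth = 1  [len(b.off) - 1]
10. n7.pre = true  [d₁.key == true]
11. n11.depth = 13  [terminal]
12. n2.depth = -1  [A₁.depth - 2]
13. n2.pre = false  [A₁.pre == false]
14. n12.lim = -2  [A₁.depth * -2 - 4]
15. n14.depth = 7  [terminal]
16. n15.depth = 23  [terminal]
17. n13.acc = -9  [f₀.depth - 16]
18. n13.depth = true  [f₀.depth > 6]
19. n13.wid = -3  [f₀.depth + f₁.depth - 33]
20. n12.idx = false  [S.wid > -3]
21. n16.lim = 14  [A₁.depth + 15]
22. n17.lim = 2  [2]
23. n18.key = true  [terminal]
24. n19.depth = 2  [terminal]
25. n20.key = true  [terminal]
26. n17.idx = false  [d₁.key == false]
27. n21.pre = true  [C₀.lim > 13]
28. n21.sig = true  [C₁.idx == false]
29. n22.key = false  [terminal]
30. n23.key = true  [terminal]
31. n21.lab = "pv"  ["pv"]
32. n21.env = 11  [11]
33. n16.idx = true  [C₁.idx == false]
34. n1.depth = 13  [A₁.depth + 14]
35. n1.pre = true  [true]
36. n0.acc = 25  [A.depth + 12]
37. n0.depth = true  [A.depth > 12]
38. n0.wid = -5  [A.depth * 2 - 31]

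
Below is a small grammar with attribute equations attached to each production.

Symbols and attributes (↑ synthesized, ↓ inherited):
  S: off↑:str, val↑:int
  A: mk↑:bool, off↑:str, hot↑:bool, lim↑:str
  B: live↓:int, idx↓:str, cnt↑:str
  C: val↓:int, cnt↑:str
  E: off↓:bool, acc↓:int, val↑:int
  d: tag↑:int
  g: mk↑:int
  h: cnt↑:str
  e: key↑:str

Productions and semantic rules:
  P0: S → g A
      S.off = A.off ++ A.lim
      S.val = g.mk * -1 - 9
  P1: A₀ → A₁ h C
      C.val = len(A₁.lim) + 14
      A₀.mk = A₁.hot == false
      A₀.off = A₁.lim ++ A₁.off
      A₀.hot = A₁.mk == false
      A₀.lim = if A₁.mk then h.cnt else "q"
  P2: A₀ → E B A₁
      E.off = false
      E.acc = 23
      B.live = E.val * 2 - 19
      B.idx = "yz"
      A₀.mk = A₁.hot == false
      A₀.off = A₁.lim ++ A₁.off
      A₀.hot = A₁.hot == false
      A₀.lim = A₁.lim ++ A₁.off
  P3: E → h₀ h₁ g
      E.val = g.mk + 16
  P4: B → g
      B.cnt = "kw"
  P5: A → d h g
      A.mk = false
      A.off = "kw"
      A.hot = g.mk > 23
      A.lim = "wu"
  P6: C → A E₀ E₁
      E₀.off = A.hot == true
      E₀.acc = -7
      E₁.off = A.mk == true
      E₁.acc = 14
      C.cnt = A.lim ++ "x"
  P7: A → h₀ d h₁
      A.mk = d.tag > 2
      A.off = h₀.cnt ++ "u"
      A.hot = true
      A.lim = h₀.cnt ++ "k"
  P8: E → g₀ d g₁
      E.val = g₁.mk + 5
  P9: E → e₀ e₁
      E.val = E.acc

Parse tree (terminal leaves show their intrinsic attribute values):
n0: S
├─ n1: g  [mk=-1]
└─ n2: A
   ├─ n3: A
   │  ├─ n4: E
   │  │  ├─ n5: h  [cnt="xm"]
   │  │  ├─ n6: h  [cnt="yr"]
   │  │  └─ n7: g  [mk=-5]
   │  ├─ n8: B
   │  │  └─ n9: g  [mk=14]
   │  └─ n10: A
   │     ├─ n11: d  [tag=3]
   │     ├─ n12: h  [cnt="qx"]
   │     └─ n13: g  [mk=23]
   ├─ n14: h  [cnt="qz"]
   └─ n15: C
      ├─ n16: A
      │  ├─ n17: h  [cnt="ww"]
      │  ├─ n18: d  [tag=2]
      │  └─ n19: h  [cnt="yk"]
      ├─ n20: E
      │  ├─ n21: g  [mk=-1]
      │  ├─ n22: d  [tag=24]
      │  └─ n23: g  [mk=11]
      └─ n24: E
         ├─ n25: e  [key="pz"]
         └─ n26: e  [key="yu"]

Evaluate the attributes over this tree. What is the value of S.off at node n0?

"wukwwukwqz"

1. n1.mk = -1  [terminal]
2. n4.off = false  [false]
3. n4.acc = 23  [23]
4. n5.cnt = "xm"  [terminal]
5. n6.cnt = "yr"  [terminal]
6. n7.mk = -5  [terminal]
7. n4.val = 11  [g.mk + 16]
8. n8.live = 3  [E.val * 2 - 19]
9. n8.idx = "yz"  ["yz"]
10. n9.mk = 14  [terminal]
11. n8.cnt = "kw"  ["kw"]
12. n11.tag = 3  [terminal]
13. n12.cnt = "qx"  [terminal]
14. n13.mk = 23  [terminal]
15. n10.mk = false  [false]
16. n10.off = "kw"  ["kw"]
17. n10.hot = false  [g.mk > 23]
18. n10.lim = "wu"  ["wu"]
19. n3.mk = true  [A₁.hot == false]
20. n3.off = "wukw"  [A₁.lim ++ A₁.off]
21. n3.hot = true  [A₁.hot == false]
22. n3.lim = "wukw"  [A₁.lim ++ A₁.off]
23. n14.cnt = "qz"  [terminal]
24. n15.val = 18  [len(A₁.lim) + 14]
25. n17.cnt = "ww"  [terminal]
26. n18.tag = 2  [terminal]
27. n19.cnt = "yk"  [terminal]
28. n16.mk = false  [d.tag > 2]
29. n16.off = "wwu"  [h₀.cnt ++ "u"]
30. n16.hot = true  [true]
31. n16.lim = "wwk"  [h₀.cnt ++ "k"]
32. n20.off = true  [A.hot == true]
33. n20.acc = -7  [-7]
34. n21.mk = -1  [terminal]
35. n22.tag = 24  [terminal]
36. n23.mk = 11  [terminal]
37. n20.val = 16  [g₁.mk + 5]
38. n24.off = false  [A.mk == true]
39. n24.acc = 14  [14]
40. n25.key = "pz"  [terminal]
41. n26.key = "yu"  [terminal]
42. n24.val = 14  [E.acc]
43. n15.cnt = "wwkx"  [A.lim ++ "x"]
44. n2.mk = false  [A₁.hot == false]
45. n2.off = "wukwwukw"  [A₁.lim ++ A₁.off]
46. n2.hot = false  [A₁.mk == false]
47. n2.lim = "qz"  [if A₁.mk then h.cnt else "q"]
48. n0.off = "wukwwukwqz"  [A.off ++ A.lim]
49. n0.val = -8  [g.mk * -1 - 9]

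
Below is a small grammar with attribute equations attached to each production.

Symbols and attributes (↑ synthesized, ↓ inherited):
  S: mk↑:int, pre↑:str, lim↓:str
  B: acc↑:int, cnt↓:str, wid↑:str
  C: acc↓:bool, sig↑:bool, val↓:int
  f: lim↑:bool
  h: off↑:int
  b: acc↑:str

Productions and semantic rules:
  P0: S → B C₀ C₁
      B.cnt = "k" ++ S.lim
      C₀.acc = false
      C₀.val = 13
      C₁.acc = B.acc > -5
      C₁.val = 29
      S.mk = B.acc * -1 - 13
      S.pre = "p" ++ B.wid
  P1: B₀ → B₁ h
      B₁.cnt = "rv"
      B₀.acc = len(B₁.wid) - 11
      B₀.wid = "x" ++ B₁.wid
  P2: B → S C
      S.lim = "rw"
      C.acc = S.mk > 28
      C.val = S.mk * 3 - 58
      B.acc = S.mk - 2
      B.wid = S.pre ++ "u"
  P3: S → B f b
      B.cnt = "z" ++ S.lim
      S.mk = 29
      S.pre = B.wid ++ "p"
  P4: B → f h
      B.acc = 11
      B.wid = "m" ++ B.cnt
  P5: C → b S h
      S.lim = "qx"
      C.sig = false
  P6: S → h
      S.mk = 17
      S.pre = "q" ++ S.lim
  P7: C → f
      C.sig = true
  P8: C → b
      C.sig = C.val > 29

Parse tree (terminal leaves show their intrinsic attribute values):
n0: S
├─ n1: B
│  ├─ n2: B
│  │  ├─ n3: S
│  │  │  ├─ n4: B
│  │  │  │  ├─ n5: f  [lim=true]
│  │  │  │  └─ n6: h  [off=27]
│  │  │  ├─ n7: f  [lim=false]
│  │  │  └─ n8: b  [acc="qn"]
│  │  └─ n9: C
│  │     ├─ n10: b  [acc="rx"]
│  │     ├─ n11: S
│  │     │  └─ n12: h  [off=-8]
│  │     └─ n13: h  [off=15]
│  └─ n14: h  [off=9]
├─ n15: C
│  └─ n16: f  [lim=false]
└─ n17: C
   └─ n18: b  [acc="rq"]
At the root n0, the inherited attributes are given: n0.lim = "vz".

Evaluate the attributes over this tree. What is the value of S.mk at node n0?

-8

1. n0.lim = "vz"  [given at root]
2. n1.cnt = "kvz"  ["k" ++ S.lim]
3. n2.cnt = "rv"  ["rv"]
4. n3.lim = "rw"  ["rw"]
5. n4.cnt = "zrw"  ["z" ++ S.lim]
6. n5.lim = true  [terminal]
7. n6.off = 27  [terminal]
8. n4.acc = 11  [11]
9. n4.wid = "mzrw"  ["m" ++ B.cnt]
10. n7.lim = false  [terminal]
11. n8.acc = "qn"  [terminal]
12. n3.mk = 29  [29]
13. n3.pre = "mzrwp"  [B.wid ++ "p"]
14. n9.acc = true  [S.mk > 28]
15. n9.val = 29  [S.mk * 3 - 58]
16. n10.acc = "rx"  [terminal]
17. n11.lim = "qx"  ["qx"]
18. n12.off = -8  [terminal]
19. n11.mk = 17  [17]
20. n11.pre = "qqx"  ["q" ++ S.lim]
21. n13.off = 15  [terminal]
22. n9.sig = false  [false]
23. n2.acc = 27  [S.mk - 2]
24. n2.wid = "mzrwpu"  [S.pre ++ "u"]
25. n14.off = 9  [terminal]
26. n1.acc = -5  [len(B₁.wid) - 11]
27. n1.wid = "xmzrwpu"  ["x" ++ B₁.wid]
28. n15.acc = false  [false]
29. n15.val = 13  [13]
30. n16.lim = false  [terminal]
31. n15.sig = true  [true]
32. n17.acc = false  [B.acc > -5]
33. n17.val = 29  [29]
34. n18.acc = "rq"  [terminal]
35. n17.sig = false  [C.val > 29]
36. n0.mk = -8  [B.acc * -1 - 13]
37. n0.pre = "pxmzrwpu"  ["p" ++ B.wid]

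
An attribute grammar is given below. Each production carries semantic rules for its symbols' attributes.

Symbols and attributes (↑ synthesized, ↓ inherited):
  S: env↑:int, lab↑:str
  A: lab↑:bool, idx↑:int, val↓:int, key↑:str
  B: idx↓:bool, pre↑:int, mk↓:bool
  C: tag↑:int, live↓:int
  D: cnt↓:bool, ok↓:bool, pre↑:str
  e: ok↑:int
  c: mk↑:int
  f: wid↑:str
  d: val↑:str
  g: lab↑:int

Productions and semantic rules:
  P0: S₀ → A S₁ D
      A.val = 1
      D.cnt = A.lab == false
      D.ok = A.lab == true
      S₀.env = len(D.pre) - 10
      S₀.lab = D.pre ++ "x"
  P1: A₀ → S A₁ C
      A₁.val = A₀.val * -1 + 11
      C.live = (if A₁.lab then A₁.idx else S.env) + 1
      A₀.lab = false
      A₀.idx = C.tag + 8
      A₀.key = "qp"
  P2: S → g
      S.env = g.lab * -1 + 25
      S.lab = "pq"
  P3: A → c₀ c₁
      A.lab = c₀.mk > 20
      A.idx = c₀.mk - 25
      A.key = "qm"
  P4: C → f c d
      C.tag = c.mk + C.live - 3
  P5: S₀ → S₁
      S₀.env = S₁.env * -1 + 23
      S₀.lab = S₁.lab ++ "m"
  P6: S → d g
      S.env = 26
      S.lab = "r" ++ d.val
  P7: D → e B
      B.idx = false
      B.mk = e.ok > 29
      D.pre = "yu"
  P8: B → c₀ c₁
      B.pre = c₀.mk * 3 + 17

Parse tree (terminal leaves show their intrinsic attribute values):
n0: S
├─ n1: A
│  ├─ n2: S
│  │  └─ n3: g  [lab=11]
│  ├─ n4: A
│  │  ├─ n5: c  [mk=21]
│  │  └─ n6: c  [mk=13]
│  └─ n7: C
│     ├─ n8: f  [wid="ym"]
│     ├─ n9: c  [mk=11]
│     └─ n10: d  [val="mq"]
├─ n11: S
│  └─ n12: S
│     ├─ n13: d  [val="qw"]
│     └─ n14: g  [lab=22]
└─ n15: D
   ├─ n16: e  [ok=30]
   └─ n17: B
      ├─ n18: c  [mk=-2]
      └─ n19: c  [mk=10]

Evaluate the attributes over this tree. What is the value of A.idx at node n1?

13

1. n1.val = 1  [1]
2. n3.lab = 11  [terminal]
3. n2.env = 14  [g.lab * -1 + 25]
4. n2.lab = "pq"  ["pq"]
5. n4.val = 10  [A₀.val * -1 + 11]
6. n5.mk = 21  [terminal]
7. n6.mk = 13  [terminal]
8. n4.lab = true  [c₀.mk > 20]
9. n4.idx = -4  [c₀.mk - 25]
10. n4.key = "qm"  ["qm"]
11. n7.live = -3  [(if A₁.lab then A₁.idx else S.env) + 1]
12. n8.wid = "ym"  [terminal]
13. n9.mk = 11  [terminal]
14. n10.val = "mq"  [terminal]
15. n7.tag = 5  [c.mk + C.live - 3]
16. n1.lab = false  [false]
17. n1.idx = 13  [C.tag + 8]
18. n1.key = "qp"  ["qp"]
19. n13.val = "qw"  [terminal]
20. n14.lab = 22  [terminal]
21. n12.env = 26  [26]
22. n12.lab = "rqw"  ["r" ++ d.val]
23. n11.env = -3  [S₁.env * -1 + 23]
24. n11.lab = "rqwm"  [S₁.lab ++ "m"]
25. n15.cnt = true  [A.lab == false]
26. n15.ok = false  [A.lab == true]
27. n16.ok = 30  [terminal]
28. n17.idx = false  [false]
29. n17.mk = true  [e.ok > 29]
30. n18.mk = -2  [terminal]
31. n19.mk = 10  [terminal]
32. n17.pre = 11  [c₀.mk * 3 + 17]
33. n15.pre = "yu"  ["yu"]
34. n0.env = -8  [len(D.pre) - 10]
35. n0.lab = "yux"  [D.pre ++ "x"]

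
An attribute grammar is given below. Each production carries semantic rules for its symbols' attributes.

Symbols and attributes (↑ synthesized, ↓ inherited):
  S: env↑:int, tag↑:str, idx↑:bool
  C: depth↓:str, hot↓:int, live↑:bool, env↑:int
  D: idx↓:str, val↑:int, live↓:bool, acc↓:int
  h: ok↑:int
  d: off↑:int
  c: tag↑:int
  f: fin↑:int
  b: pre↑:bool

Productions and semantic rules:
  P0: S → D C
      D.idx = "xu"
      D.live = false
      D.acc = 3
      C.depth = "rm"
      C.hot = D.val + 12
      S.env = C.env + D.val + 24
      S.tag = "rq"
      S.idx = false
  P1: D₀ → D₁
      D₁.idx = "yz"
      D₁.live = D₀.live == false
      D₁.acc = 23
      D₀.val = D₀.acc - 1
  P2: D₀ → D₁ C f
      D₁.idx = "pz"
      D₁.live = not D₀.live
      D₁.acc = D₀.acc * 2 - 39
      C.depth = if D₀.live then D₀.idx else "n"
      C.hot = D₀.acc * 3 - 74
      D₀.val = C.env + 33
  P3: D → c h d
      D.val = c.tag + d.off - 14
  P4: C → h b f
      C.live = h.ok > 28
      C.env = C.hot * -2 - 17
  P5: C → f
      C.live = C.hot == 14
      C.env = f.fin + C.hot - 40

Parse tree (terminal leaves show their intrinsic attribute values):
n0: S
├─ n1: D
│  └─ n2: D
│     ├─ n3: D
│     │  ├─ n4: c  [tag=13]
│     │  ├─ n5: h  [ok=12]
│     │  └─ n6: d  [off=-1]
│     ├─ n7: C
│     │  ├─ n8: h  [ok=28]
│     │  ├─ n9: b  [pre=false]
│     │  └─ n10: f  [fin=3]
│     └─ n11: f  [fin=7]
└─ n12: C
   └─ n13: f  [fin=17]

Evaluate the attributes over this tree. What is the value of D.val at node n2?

1. n1.idx = "xu"  ["xu"]
2. n1.live = false  [false]
3. n1.acc = 3  [3]
4. n2.idx = "yz"  ["yz"]
5. n2.live = true  [D₀.live == false]
6. n2.acc = 23  [23]
7. n3.idx = "pz"  ["pz"]
8. n3.live = false  [not D₀.live]
9. n3.acc = 7  [D₀.acc * 2 - 39]
10. n4.tag = 13  [terminal]
11. n5.ok = 12  [terminal]
12. n6.off = -1  [terminal]
13. n3.val = -2  [c.tag + d.off - 14]
14. n7.depth = "yz"  [if D₀.live then D₀.idx else "n"]
15. n7.hot = -5  [D₀.acc * 3 - 74]
16. n8.ok = 28  [terminal]
17. n9.pre = false  [terminal]
18. n10.fin = 3  [terminal]
19. n7.live = false  [h.ok > 28]
20. n7.env = -7  [C.hot * -2 - 17]
21. n11.fin = 7  [terminal]
22. n2.val = 26  [C.env + 33]
23. n1.val = 2  [D₀.acc - 1]
24. n12.depth = "rm"  ["rm"]
25. n12.hot = 14  [D.val + 12]
26. n13.fin = 17  [terminal]
27. n12.live = true  [C.hot == 14]
28. n12.env = -9  [f.fin + C.hot - 40]
29. n0.env = 17  [C.env + D.val + 24]
30. n0.tag = "rq"  ["rq"]
31. n0.idx = false  [false]

26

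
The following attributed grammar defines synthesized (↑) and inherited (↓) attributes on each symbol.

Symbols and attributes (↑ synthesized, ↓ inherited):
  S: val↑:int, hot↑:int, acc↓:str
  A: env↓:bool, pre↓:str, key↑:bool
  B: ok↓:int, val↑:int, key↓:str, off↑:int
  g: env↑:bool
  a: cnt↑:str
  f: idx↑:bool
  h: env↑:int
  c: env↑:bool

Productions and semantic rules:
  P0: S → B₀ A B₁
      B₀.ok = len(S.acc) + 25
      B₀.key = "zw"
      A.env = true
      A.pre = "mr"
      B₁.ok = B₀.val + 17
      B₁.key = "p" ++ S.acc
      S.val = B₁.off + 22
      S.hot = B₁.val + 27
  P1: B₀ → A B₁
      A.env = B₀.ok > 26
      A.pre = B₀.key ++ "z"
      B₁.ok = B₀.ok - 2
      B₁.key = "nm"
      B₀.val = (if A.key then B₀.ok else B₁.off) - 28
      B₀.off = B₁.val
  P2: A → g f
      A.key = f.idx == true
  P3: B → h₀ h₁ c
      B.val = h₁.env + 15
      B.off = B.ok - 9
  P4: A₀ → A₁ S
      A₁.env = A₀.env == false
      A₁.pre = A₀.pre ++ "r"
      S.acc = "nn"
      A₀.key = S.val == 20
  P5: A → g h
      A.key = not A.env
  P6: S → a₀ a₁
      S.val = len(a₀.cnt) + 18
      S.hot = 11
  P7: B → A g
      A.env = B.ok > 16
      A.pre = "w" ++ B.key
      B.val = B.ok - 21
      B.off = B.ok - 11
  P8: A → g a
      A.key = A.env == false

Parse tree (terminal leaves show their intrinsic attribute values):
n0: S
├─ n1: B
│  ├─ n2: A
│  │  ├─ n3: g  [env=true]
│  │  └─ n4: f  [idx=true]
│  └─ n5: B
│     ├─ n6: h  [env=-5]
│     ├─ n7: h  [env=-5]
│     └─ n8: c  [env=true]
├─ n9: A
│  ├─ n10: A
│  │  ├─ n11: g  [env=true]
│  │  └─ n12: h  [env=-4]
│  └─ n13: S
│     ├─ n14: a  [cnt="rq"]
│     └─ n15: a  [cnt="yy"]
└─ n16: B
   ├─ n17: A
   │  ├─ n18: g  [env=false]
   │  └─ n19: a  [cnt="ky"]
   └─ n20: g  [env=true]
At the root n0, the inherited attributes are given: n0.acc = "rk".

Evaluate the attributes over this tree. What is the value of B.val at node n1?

1. n0.acc = "rk"  [given at root]
2. n1.ok = 27  [len(S.acc) + 25]
3. n1.key = "zw"  ["zw"]
4. n2.env = true  [B₀.ok > 26]
5. n2.pre = "zwz"  [B₀.key ++ "z"]
6. n3.env = true  [terminal]
7. n4.idx = true  [terminal]
8. n2.key = true  [f.idx == true]
9. n5.ok = 25  [B₀.ok - 2]
10. n5.key = "nm"  ["nm"]
11. n6.env = -5  [terminal]
12. n7.env = -5  [terminal]
13. n8.env = true  [terminal]
14. n5.val = 10  [h₁.env + 15]
15. n5.off = 16  [B.ok - 9]
16. n1.val = -1  [(if A.key then B₀.ok else B₁.off) - 28]
17. n1.off = 10  [B₁.val]
18. n9.env = true  [true]
19. n9.pre = "mr"  ["mr"]
20. n10.env = false  [A₀.env == false]
21. n10.pre = "mrr"  [A₀.pre ++ "r"]
22. n11.env = true  [terminal]
23. n12.env = -4  [terminal]
24. n10.key = true  [not A.env]
25. n13.acc = "nn"  ["nn"]
26. n14.cnt = "rq"  [terminal]
27. n15.cnt = "yy"  [terminal]
28. n13.val = 20  [len(a₀.cnt) + 18]
29. n13.hot = 11  [11]
30. n9.key = true  [S.val == 20]
31. n16.ok = 16  [B₀.val + 17]
32. n16.key = "prk"  ["p" ++ S.acc]
33. n17.env = false  [B.ok > 16]
34. n17.pre = "wprk"  ["w" ++ B.key]
35. n18.env = false  [terminal]
36. n19.cnt = "ky"  [terminal]
37. n17.key = true  [A.env == false]
38. n20.env = true  [terminal]
39. n16.val = -5  [B.ok - 21]
40. n16.off = 5  [B.ok - 11]
41. n0.val = 27  [B₁.off + 22]
42. n0.hot = 22  [B₁.val + 27]

-1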